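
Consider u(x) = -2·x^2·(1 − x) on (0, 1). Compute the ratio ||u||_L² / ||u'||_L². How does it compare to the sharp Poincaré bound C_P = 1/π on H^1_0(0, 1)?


||u||_L² / ||u'||_L² = sqrt(14)/14 < C_P = 1/π.

u(x) = -2·x^2·(1 − x), so u'(x) = 2*x*(3*x - 2).
u(x) = -2·x^2·(1 − x) vanishes at x = 0 and x = 1, so u ∈ H^1_0(0, 1). Differentiate via the product rule and integrate the resulting polynomials term by term.
  ∫_0^1 u² dx = ∫_0^1 (4*x^6 - 8*x^5 + 4*x^4) dx. Term by term:
    ∫_0^1 4*x^6 dx = 4/7;  ∫_0^1 -8*x^5 dx = -4/3;  ∫_0^1 4*x^4 dx = 4/5.
  Sum: 4/7 − 4/3 + 4/5 = 4/105.
  ∫_0^1 (u')² dx = ∫_0^1 (36*x^4 - 48*x^3 + 16*x^2) dx. Term by term:
    ∫_0^1 36*x^4 dx = 36/5;  ∫_0^1 -48*x^3 dx = -12;  ∫_0^1 16*x^2 dx = 16/3.
  Sum: 36/5 − 12 + 16/3 = 8/15.
∫_0^1 u² dx = 4/105, so ||u||_L² = 2*sqrt(105)/105.
∫_0^1 (u')² dx = 8/15, so ||u'||_L² = 2*sqrt(30)/15.
Ratio ||u||_L² / ||u'||_L² = sqrt(14)/14.
Sharp Poincaré constant on H^1_0(0, 1) is C_P = L/π = 1/π, achieved by sin(π·x).
A polynomial bump cannot attain the sharp Poincaré constant (only the first sine eigenfunction does), so the ratio is strictly less than C_P, consistent with ||u||_L² ≤ C_P ||u'||_L².


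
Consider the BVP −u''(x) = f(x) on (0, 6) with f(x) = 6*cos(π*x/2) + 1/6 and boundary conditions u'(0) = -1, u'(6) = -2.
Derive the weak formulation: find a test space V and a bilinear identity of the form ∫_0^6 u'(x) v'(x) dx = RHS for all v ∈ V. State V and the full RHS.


V = H^1(0, 6) (v unrestricted at boundary; u is determined up to an additive constant); weak form: ∫_0^6 u'v' dx = ∫_0^6 (6*cos(π*x/2) + 1/6) v dx − 2·v(6) + v(0) for all v ∈ V.

Multiply both sides by a test function v and integrate from 0 to 6:
  ∫_0^6 −u''(x) v(x) dx = ∫_0^6 f(x) v(x) dx.
Integrate the LHS by parts once:
  ∫_0^6 −u'' v dx = −[u'(x) v(x)]_0^6 + ∫_0^6 u'(x) v'(x) dx.
Thus ∫_0^6 u'(x) v'(x) dx = ∫_0^6 f(x) v(x) dx + [u'(x) v(x)]_0^6.
Choose V so that boundary terms are either known or forced to vanish.
u has inhomogeneous Neumann u'(0) = -1, u'(6) = -2. [u' v]_0^6 = (-2)·v(6) − (-1)·v(0) = − 2·v(6) + v(0). Take V = H^1(0, 6); boundary term becomes part of RHS.
Weak formulation: find u (satisfying any essential BC) such that ∫_0^6 u'(x) v'(x) dx = ∫_0^6 f v dx − 2·v(6) + v(0) for all v ∈ V (Neumann data are natural BCs: they enter the RHS as boundary terms).
Substituting f(x) = 6*cos(π*x/2) + 1/6, the right-hand side is ∫_0^6 (6*cos(π*x/2) + 1/6) v dx − 2·v(6) + v(0).
Compatibility check (pure Neumann): taking v ≡ 1 ∈ V gives 0 = ∫_0^6 f dx + (-2) − (-1), i.e. ∫_0^6 f dx must equal u'(0) − u'(6) = 1. Indeed ∫_0^6 (6*cos(π*x/2) + 1/6) dx = 1, so the data are compatible. The solution is then unique only up to an additive constant (fix it e.g. by requiring ∫_0^6 u dx = 0).


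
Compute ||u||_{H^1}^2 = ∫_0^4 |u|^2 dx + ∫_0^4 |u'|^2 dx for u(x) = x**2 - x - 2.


||u||_{H^1}^2 = 1772/15

The H^1 norm (squared) on an interval (0, L) is
  ||u||_{H^1}^2 = ∫_0^L u(x)^2 dx + ∫_0^L u'(x)^2 dx.
Compute u'(x) = 2*x - 1.
Then u(x)^2 = x**4 - 2*x**3 - 3*x**2 + 4*x + 4 and u'(x)^2 = 4*x**2 - 4*x + 1.
Integrate each monomial from 0 to 4 using ∫_0^4 c·x^n dx = c·4^(n+1)/(n+1):
  ∫_0^4 u(x)^2 dx = ∫_0^4 (x^4 - 2*x^3 - 3*x^2 + 4*x + 4) dx. Term by term:
    ∫_0^4 x^4 dx = 1024/5;  ∫_0^4 -2*x^3 dx = -128;  ∫_0^4 -3*x^2 dx = -64;
    ∫_0^4 4*x dx = 32;  ∫_0^4 4 dx = 16.
  Sum: 1024/5 − 128 − 64 + 32 + 16 = 304/5.
  ∫_0^4 u'(x)^2 dx = ∫_0^4 (4*x^2 - 4*x + 1) dx. Term by term:
    ∫_0^4 4*x^2 dx = 256/3;  ∫_0^4 -4*x dx = -32;  ∫_0^4 1 dx = 4.
  Sum: 256/3 − 32 + 4 = 172/3.
Adding: ||u||_{H^1}^2 = 304/5 + 172/3 = 1772/15.


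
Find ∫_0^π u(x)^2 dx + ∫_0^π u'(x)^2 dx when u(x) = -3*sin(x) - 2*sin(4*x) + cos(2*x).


||u||_{H^1(0,π)}^2 = 20 + 91*π/2

u'(x) = -2*sin(2*x) - 3*cos(x) - 8*cos(4*x).
Expand u² and (u')² and integrate term by term on (0, π), using: for integers n ≥ 1, ∫_0^π sin²(nx) dx = ∫_0^π cos²(nx) dx = π/2; for n ≠ n', ∫_0^π sin(nx)sin(n'x) dx = ∫_0^π cos(nx)cos(n'x) dx = 0; and by product-to-sum, ∫_0^π sin(nx)cos(n'x) dx = ½∫_0^π [sin((n+n')x) + sin((n−n')x)] dx, which is 0 when n+n' is even and 2n/(n²−n'²) when n+n' is odd (it need not vanish on (0, π)).
  u² squared terms: (-3)²·∫sin(x)² dx = 9·π/2 = 9*π/2;  (-2)²·∫sin(4x)² dx = 4·π/2 = 2*π;  (1)²·∫cos(2x)² dx = 1·π/2 = π/2.
  u² cross terms: 2·(-3)·(-2)·∫sin(x)·sin(4x) dx = 12·(0) = 0;  2·(-3)·(1)·∫sin(x)·cos(2x) dx = -6·(-2/3) = 4;  2·(-2)·(1)·∫sin(4x)·cos(2x) dx = -4·(0) = 0.
  So ∫_0^π u² dx = 9*π/2 + 2*π + π/2 + 0 + 4 + 0 = 4 + 7*π.
  (u')² squared terms: (-8)²·∫cos(4x)² dx = 64·π/2 = 32*π;  (-3)²·∫cos(x)² dx = 9·π/2 = 9*π/2;  (-2)²·∫sin(2x)² dx = 4·π/2 = 2*π.
  (u')² cross terms: 2·(-8)·(-3)·∫cos(4x)·cos(x) dx = 48·(0) = 0;  2·(-8)·(-2)·∫cos(4x)·sin(2x) dx = 32·(0) = 0;  2·(-3)·(-2)·∫cos(x)·sin(2x) dx = 12·(4/3) = 16.
  So ∫_0^π (u')² dx = 32*π + 9*π/2 + 2*π + 0 + 0 + 16 = 16 + 77*π/2.
||u||_{H^1}^2 = (4 + 7*π) + (16 + 77*π/2) = 20 + 91*π/2.


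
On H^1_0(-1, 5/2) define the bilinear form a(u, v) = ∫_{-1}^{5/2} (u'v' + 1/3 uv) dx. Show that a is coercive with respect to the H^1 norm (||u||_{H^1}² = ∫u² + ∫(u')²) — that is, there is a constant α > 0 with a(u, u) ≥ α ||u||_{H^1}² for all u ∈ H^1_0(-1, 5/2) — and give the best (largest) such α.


α = (49 + 12*π^2)/(3*(4*π^2 + 49))

Coercivity of a(·,·) on H^1_0(-1, 5/2) means a(u, u) ≥ α ||u||_{H^1}² for every u ∈ H^1_0.
The interval has length L = 7/2, and Poincaré/coercivity depend only on L. Here a(u, u) = ∫(u')² + (1/3)·∫u².
Here 0 < c = 1/3 < 1. The condition a(u,u) ≥ α||u||_{H^1}² reads (1−α)∫(u')² ≥ (α−c)∫u². Any admissible α is ≤ 1 (rapidly oscillating u have ∫u²/∫(u')² → 0), and α = 1 would force 0 ≥ (1−c)∫u², impossible since c < 1; so 1−α > 0. By the sharp Poincaré inequality on H^1_0 of an interval of length L, ∫(u')² ≥ (π/L)²∫u² with equality for the first sine mode sin(π(x−x₀)/L) (x₀ the left endpoint), so the inequality holds for all u iff (1−α)(π/L)² ≥ α − c, i.e. α ≤ ((π/L)² + c)/((π/L)² + 1) = (1 + c(L/π)²)/(1 + (L/π)²). With (π/L)² = 4*π^2/49 and c = 1/3, the largest admissible constant is α = ((π/L)² + c)/((π/L)² + 1).
Simplifying, α = (49 + 12*π^2)/(3*(4*π^2 + 49)).


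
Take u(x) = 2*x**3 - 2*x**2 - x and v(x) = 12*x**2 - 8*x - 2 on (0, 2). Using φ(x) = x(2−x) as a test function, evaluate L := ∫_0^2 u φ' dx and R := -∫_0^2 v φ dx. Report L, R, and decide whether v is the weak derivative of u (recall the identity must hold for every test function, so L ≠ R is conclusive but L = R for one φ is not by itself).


LHS = -44/15, RHS = -88/15. No, v is not the weak derivative of u.

u(x) = 2*x**3 - 2*x**2 - x, classical derivative u'(x) = 6*x**2 - 4*x - 1.
φ(x) = x(2−x), so φ'(x) = 2 - 2*x.
Note φ(0) = φ(2) = 0, so the boundary term u·φ vanishes.
LHS = ∫_0^2 u(x) φ'(x) dx = ∫_0^2 (-4*x^4 + 8*x^3 - 2*x^2 - 2*x) dx. Term by term:
  ∫_0^2 -4*x^4 dx = -128/5;  ∫_0^2 8*x^3 dx = 32;  ∫_0^2 -2*x^2 dx = -16/3;
  ∫_0^2 -2*x dx = -4.
Sum: -128/5 + 32 − 16/3 − 4 = -44/15.
So LHS = -44/15.
∫_0^2 v(x) φ(x) dx = ∫_0^2 (-12*x^4 + 32*x^3 - 14*x^2 - 4*x) dx. Term by term:
  ∫_0^2 -12*x^4 dx = -384/5;  ∫_0^2 32*x^3 dx = 128;  ∫_0^2 -14*x^2 dx = -112/3;
  ∫_0^2 -4*x dx = -8.
Sum: -384/5 + 128 − 112/3 − 8 = 88/15.
So RHS = -∫_0^2 v(x) φ(x) dx = -88/15.
LHS − RHS = 44/15 ≠ 0, so the identity fails.
(For a valid weak derivative the identity must hold for EVERY test function, in particular this one. The failure shows v is NOT the weak derivative of u.)
Correct weak derivative would be u'(x) = 6*x**2 - 4*x - 1.


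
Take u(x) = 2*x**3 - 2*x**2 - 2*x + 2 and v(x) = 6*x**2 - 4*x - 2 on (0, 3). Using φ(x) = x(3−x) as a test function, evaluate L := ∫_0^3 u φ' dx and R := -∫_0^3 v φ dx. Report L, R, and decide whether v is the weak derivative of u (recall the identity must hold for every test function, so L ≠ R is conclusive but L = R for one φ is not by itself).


LHS = -369/10, RHS = -369/10. Yes, v = u' weakly.

u(x) = 2*x**3 - 2*x**2 - 2*x + 2, classical derivative u'(x) = 6*x**2 - 4*x - 2.
φ(x) = x(3−x), so φ'(x) = 3 - 2*x.
Note φ(0) = φ(3) = 0, so the boundary term u·φ vanishes.
LHS = ∫_0^3 u(x) φ'(x) dx = ∫_0^3 (-4*x^4 + 10*x^3 - 2*x^2 - 10*x + 6) dx. Term by term:
  ∫_0^3 -4*x^4 dx = -972/5;  ∫_0^3 10*x^3 dx = 405/2;  ∫_0^3 -2*x^2 dx = -18;
  ∫_0^3 -10*x dx = -45;  ∫_0^3 6 dx = 18.
Sum: -972/5 + 405/2 − 18 − 45 + 18 = -369/10.
So LHS = -369/10.
∫_0^3 v(x) φ(x) dx = ∫_0^3 (-6*x^4 + 22*x^3 - 10*x^2 - 6*x) dx. Term by term:
  ∫_0^3 -6*x^4 dx = -1458/5;  ∫_0^3 22*x^3 dx = 891/2;  ∫_0^3 -10*x^2 dx = -90;
  ∫_0^3 -6*x dx = -27.
Sum: -1458/5 + 891/2 − 90 − 27 = 369/10.
So RHS = -∫_0^3 v(x) φ(x) dx = -369/10.
LHS = RHS, so the identity holds for this test φ.
Moreover u is smooth here and v(x) = u'(x) = 6*x**2 - 4*x - 2 pointwise, so the identity holds for every test function. Hence v is the weak derivative of u.


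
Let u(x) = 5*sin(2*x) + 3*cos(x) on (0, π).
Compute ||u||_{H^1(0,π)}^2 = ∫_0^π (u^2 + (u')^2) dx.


||u||_{H^1(0,π)}^2 = 80 + 143*π/2

u'(x) = -3*sin(x) + 10*cos(2*x).
Expand u² and (u')² and integrate term by term on (0, π), using: for integers n ≥ 1, ∫_0^π sin²(nx) dx = ∫_0^π cos²(nx) dx = π/2; for n ≠ n', ∫_0^π sin(nx)sin(n'x) dx = ∫_0^π cos(nx)cos(n'x) dx = 0; and by product-to-sum, ∫_0^π sin(nx)cos(n'x) dx = ½∫_0^π [sin((n+n')x) + sin((n−n')x)] dx, which is 0 when n+n' is even and 2n/(n²−n'²) when n+n' is odd (it need not vanish on (0, π)).
  u² squared terms: (3)²·∫cos(x)² dx = 9·π/2 = 9*π/2;  (5)²·∫sin(2x)² dx = 25·π/2 = 25*π/2.
  u² cross terms: 2·(3)·(5)·∫cos(x)·sin(2x) dx = 30·(4/3) = 40.
  So ∫_0^π u² dx = 9*π/2 + 25*π/2 + 40 = 40 + 17*π.
  (u')² squared terms: (-3)²·∫sin(x)² dx = 9·π/2 = 9*π/2;  (10)²·∫cos(2x)² dx = 100·π/2 = 50*π.
  (u')² cross terms: 2·(-3)·(10)·∫sin(x)·cos(2x) dx = -60·(-2/3) = 40.
  So ∫_0^π (u')² dx = 9*π/2 + 50*π + 40 = 40 + 109*π/2.
||u||_{H^1}^2 = (40 + 17*π) + (40 + 109*π/2) = 80 + 143*π/2.


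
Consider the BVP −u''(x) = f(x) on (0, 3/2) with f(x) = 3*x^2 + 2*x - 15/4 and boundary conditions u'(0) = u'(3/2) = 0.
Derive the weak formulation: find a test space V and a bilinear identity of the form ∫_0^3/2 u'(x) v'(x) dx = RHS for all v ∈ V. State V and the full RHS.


V = H^1(0, 3/2) (no boundary constraint on v; u is determined up to an additive constant); weak form: ∫_0^3/2 u'v' dx = ∫_0^3/2 (3*x^2 + 2*x - 15/4) v dx for all v ∈ V.

Multiply both sides by a test function v and integrate from 0 to 3/2:
  ∫_0^3/2 −u''(x) v(x) dx = ∫_0^3/2 f(x) v(x) dx.
Integrate the LHS by parts once:
  ∫_0^3/2 −u'' v dx = −[u'(x) v(x)]_0^3/2 + ∫_0^3/2 u'(x) v'(x) dx.
Thus ∫_0^3/2 u'(x) v'(x) dx = ∫_0^3/2 f(x) v(x) dx + [u'(x) v(x)]_0^3/2.
Choose V so that boundary terms are either known or forced to vanish.
u has homogeneous Neumann: u'(0) = u'(3/2) = 0. So [u' v]_0^3/2 = 0·v(3/2) − 0·v(0) = 0 for any v; take V = H^1(0, 3/2).
Weak formulation: find u (satisfying any essential BC) such that ∫_0^3/2 u'(x) v'(x) dx = ∫_0^3/2 f v dx for all v ∈ V (homogeneous Neumann, so boundary terms vanish).
Substituting f(x) = 3*x^2 + 2*x - 15/4, the right-hand side is ∫_0^3/2 (3*x^2 + 2*x - 15/4) v dx.
Compatibility check (pure Neumann): taking v ≡ 1 ∈ V gives 0 = ∫_0^3/2 f dx + (0) − (0), i.e. ∫_0^3/2 f dx must equal u'(0) − u'(3/2) = 0. Indeed ∫_0^3/2 (3*x^2 + 2*x - 15/4) dx = 0, so the data are compatible. The solution is then unique only up to an additive constant (fix it e.g. by requiring ∫_0^3/2 u dx = 0).


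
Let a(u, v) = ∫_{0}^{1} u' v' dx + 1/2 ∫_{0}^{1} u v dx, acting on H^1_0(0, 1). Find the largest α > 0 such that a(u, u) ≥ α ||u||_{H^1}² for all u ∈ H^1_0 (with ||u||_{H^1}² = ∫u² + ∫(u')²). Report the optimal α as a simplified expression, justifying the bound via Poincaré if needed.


α = (1/2 + π^2)/(1 + π^2)

Coercivity of a(·,·) on H^1_0(0, 1) means a(u, u) ≥ α ||u||_{H^1}² for every u ∈ H^1_0.
The interval has length L = 1, and Poincaré/coercivity depend only on L. Here a(u, u) = ∫(u')² + (1/2)·∫u².
Here 0 < c = 1/2 < 1. The condition a(u,u) ≥ α||u||_{H^1}² reads (1−α)∫(u')² ≥ (α−c)∫u². Any admissible α is ≤ 1 (rapidly oscillating u have ∫u²/∫(u')² → 0), and α = 1 would force 0 ≥ (1−c)∫u², impossible since c < 1; so 1−α > 0. By the sharp Poincaré inequality on H^1_0 of an interval of length L, ∫(u')² ≥ (π/L)²∫u² with equality for the first sine mode sin(π(x−x₀)/L) (x₀ the left endpoint), so the inequality holds for all u iff (1−α)(π/L)² ≥ α − c, i.e. α ≤ ((π/L)² + c)/((π/L)² + 1) = (1 + c(L/π)²)/(1 + (L/π)²). With (π/L)² = π^2 and c = 1/2, the largest admissible constant is α = ((π/L)² + c)/((π/L)² + 1).
Simplifying, α = (1/2 + π^2)/(1 + π^2).


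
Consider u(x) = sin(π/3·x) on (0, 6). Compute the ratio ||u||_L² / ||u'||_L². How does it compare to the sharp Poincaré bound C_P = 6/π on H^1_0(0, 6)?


||u||_L² / ||u'||_L² = 3/π < C_P = 6/π.

u(x) = sin(π/3·x), so u'(x) = π*cos(π*x/3)/3.
Writing u(x) = A·sin(kπx/L) with A = 1 and k = 2, use ∫_0^L sin²(kπx/L) dx = L/2 and ∫_0^L cos²(kπx/L) dx = L/2.
u² = 1·sin²(π/3·x) and (u')² = π^2/9·cos²(π/3·x), and each of sin², cos² integrates to L/2 = 3 over (0, 6).
∫_0^6 u² dx = 3, so ||u||_L² = sqrt(3).
∫_0^6 (u')² dx = π^2/3, so ||u'||_L² = sqrt(3)*π/3.
Ratio ||u||_L² / ||u'||_L² = 3/π.
Sharp Poincaré constant on H^1_0(0, 6) is C_P = L/π = 6/π, achieved by sin(π/6·x).
This is the k = 2 harmonic; the ratio L/(kπ) is strictly less than C_P = L/π, consistent with the sharp inequality ||u||_L² ≤ C_P ||u'||_L².


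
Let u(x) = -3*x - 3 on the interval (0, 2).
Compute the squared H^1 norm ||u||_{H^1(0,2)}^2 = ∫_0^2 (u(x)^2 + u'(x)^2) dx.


||u||_{H^1}^2 = 96

The H^1 norm (squared) on an interval (0, L) is
  ||u||_{H^1}^2 = ∫_0^L u(x)^2 dx + ∫_0^L u'(x)^2 dx.
Compute u'(x) = -3.
Then u(x)^2 = 9*x**2 + 18*x + 9 and u'(x)^2 = 9.
Integrate each monomial from 0 to 2 using ∫_0^2 c·x^n dx = c·2^(n+1)/(n+1):
  ∫_0^2 u(x)^2 dx = ∫_0^2 (9*x^2 + 18*x + 9) dx. Term by term:
    ∫_0^2 9*x^2 dx = 24;  ∫_0^2 18*x dx = 36;  ∫_0^2 9 dx = 18.
  Sum: 24 + 36 + 18 = 78.
  ∫_0^2 u'(x)^2 dx = ∫_0^2 (9) dx. Term by term:
    ∫_0^2 9 dx = 18.
Adding: ||u||_{H^1}^2 = 78 + 18 = 96.


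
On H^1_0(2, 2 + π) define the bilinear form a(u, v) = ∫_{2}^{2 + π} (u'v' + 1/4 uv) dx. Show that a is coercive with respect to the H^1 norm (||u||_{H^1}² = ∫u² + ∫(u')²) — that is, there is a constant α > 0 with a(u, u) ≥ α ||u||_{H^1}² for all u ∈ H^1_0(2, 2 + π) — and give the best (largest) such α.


α = 5/8

Coercivity of a(·,·) on H^1_0(2, 2 + π) means a(u, u) ≥ α ||u||_{H^1}² for every u ∈ H^1_0.
The interval has length L = π, and Poincaré/coercivity depend only on L. Here a(u, u) = ∫(u')² + (1/4)·∫u².
Here 0 < c = 1/4 < 1. The condition a(u,u) ≥ α||u||_{H^1}² reads (1−α)∫(u')² ≥ (α−c)∫u². Any admissible α is ≤ 1 (rapidly oscillating u have ∫u²/∫(u')² → 0), and α = 1 would force 0 ≥ (1−c)∫u², impossible since c < 1; so 1−α > 0. By the sharp Poincaré inequality on H^1_0 of an interval of length L, ∫(u')² ≥ (π/L)²∫u² with equality for the first sine mode sin(π(x−x₀)/L) (x₀ the left endpoint), so the inequality holds for all u iff (1−α)(π/L)² ≥ α − c, i.e. α ≤ ((π/L)² + c)/((π/L)² + 1) = (1 + c(L/π)²)/(1 + (L/π)²). With (π/L)² = 1 and c = 1/4, the largest admissible constant is α = ((π/L)² + c)/((π/L)² + 1).
Simplifying, α = 5/8.


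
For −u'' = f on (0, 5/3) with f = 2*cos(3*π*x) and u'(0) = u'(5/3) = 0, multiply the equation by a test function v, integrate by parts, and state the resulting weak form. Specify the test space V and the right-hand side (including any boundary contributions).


V = H^1(0, 5/3) (no boundary constraint on v; u is determined up to an additive constant); weak form: ∫_0^5/3 u'v' dx = ∫_0^5/3 (2*cos(3*π*x)) v dx for all v ∈ V.

Multiply both sides by a test function v and integrate from 0 to 5/3:
  ∫_0^5/3 −u''(x) v(x) dx = ∫_0^5/3 f(x) v(x) dx.
Integrate the LHS by parts once:
  ∫_0^5/3 −u'' v dx = −[u'(x) v(x)]_0^5/3 + ∫_0^5/3 u'(x) v'(x) dx.
Thus ∫_0^5/3 u'(x) v'(x) dx = ∫_0^5/3 f(x) v(x) dx + [u'(x) v(x)]_0^5/3.
Choose V so that boundary terms are either known or forced to vanish.
u has homogeneous Neumann: u'(0) = u'(5/3) = 0. So [u' v]_0^5/3 = 0·v(5/3) − 0·v(0) = 0 for any v; take V = H^1(0, 5/3).
Weak formulation: find u (satisfying any essential BC) such that ∫_0^5/3 u'(x) v'(x) dx = ∫_0^5/3 f v dx for all v ∈ V (homogeneous Neumann, so boundary terms vanish).
Substituting f(x) = 2*cos(3*π*x), the right-hand side is ∫_0^5/3 (2*cos(3*π*x)) v dx.
Compatibility check (pure Neumann): taking v ≡ 1 ∈ V gives 0 = ∫_0^5/3 f dx + (0) − (0), i.e. ∫_0^5/3 f dx must equal u'(0) − u'(5/3) = 0. Indeed ∫_0^5/3 (2*cos(3*π*x)) dx = 0, so the data are compatible. The solution is then unique only up to an additive constant (fix it e.g. by requiring ∫_0^5/3 u dx = 0).


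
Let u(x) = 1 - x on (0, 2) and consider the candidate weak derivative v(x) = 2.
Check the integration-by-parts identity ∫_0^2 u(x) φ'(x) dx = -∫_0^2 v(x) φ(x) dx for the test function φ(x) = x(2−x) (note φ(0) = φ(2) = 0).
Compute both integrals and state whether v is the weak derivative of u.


LHS = 4/3, RHS = -8/3. No, v is not the weak derivative of u.

u(x) = 1 - x, classical derivative u'(x) = -1.
φ(x) = x(2−x), so φ'(x) = 2 - 2*x.
Note φ(0) = φ(2) = 0, so the boundary term u·φ vanishes.
LHS = ∫_0^2 u(x) φ'(x) dx = ∫_0^2 (2*x^2 - 4*x + 2) dx. Term by term:
  ∫_0^2 2*x^2 dx = 16/3;  ∫_0^2 -4*x dx = -8;  ∫_0^2 2 dx = 4.
Sum: 16/3 − 8 + 4 = 4/3.
So LHS = 4/3.
∫_0^2 v(x) φ(x) dx = ∫_0^2 (-2*x^2 + 4*x) dx. Term by term:
  ∫_0^2 -2*x^2 dx = -16/3;  ∫_0^2 4*x dx = 8.
Sum: -16/3 + 8 = 8/3.
So RHS = -∫_0^2 v(x) φ(x) dx = -8/3.
LHS − RHS = 4 ≠ 0, so the identity fails.
(For a valid weak derivative the identity must hold for EVERY test function, in particular this one. The failure shows v is NOT the weak derivative of u.)
Correct weak derivative would be u'(x) = -1.


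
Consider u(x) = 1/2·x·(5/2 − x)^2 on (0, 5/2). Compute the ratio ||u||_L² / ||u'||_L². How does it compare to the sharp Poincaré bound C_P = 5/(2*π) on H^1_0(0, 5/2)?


||u||_L² / ||u'||_L² = 5*sqrt(14)/28 < C_P = 5/(2*π).

u(x) = 1/2·x·(5/2 − x)^2, so u'(x) = (2*x - 5)*(6*x - 5)/8.
u(x) = 1/2·x·(5/2 − x)^2 vanishes at x = 0 and x = 5/2, so u ∈ H^1_0(0, 5/2). Differentiate via the product rule and integrate the resulting polynomials term by term.
  ∫_0^5/2 u² dx = ∫_0^5/2 (x^6/4 - 5*x^5/2 + 75*x^4/8 - 125*x^3/8 + 625*x^2/64) dx. Term by term:
    ∫_0^5/2 x^6/4 dx = 78125/3584;  ∫_0^5/2 -5*x^5/2 dx = -78125/768;  ∫_0^5/2 75*x^4/8 dx = 46875/256;
    ∫_0^5/2 -125*x^3/8 dx = -78125/512;  ∫_0^5/2 625*x^2/64 dx = 78125/1536.
  Sum: 78125/3584 − 78125/768 + 46875/256 − 78125/512 + 78125/1536 = 15625/10752.
  ∫_0^5/2 (u')² dx = ∫_0^5/2 (9*x^4/4 - 15*x^3 + 275*x^2/8 - 125*x/4 + 625/64) dx. Term by term:
    ∫_0^5/2 9*x^4/4 dx = 5625/128;  ∫_0^5/2 -15*x^3 dx = -9375/64;  ∫_0^5/2 275*x^2/8 dx = 34375/192;
    ∫_0^5/2 -125*x/4 dx = -3125/32;  ∫_0^5/2 625/64 dx = 3125/128.
  Sum: 5625/128 − 9375/64 + 34375/192 − 3125/32 + 3125/128 = 625/192.
∫_0^5/2 u² dx = 15625/10752, so ||u||_L² = 125*sqrt(42)/672.
∫_0^5/2 (u')² dx = 625/192, so ||u'||_L² = 25*sqrt(3)/24.
Ratio ||u||_L² / ||u'||_L² = 5*sqrt(14)/28.
Sharp Poincaré constant on H^1_0(0, 5/2) is C_P = L/π = 5/(2*π), achieved by sin(2*π/5·x).
A polynomial bump cannot attain the sharp Poincaré constant (only the first sine eigenfunction does), so the ratio is strictly less than C_P, consistent with ||u||_L² ≤ C_P ||u'||_L².


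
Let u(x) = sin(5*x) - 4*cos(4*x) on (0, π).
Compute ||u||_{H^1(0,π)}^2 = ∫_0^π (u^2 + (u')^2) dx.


||u||_{H^1(0,π)}^2 = -1360/9 + 149*π

u'(x) = 16*sin(4*x) + 5*cos(5*x).
Expand u² and (u')² and integrate term by term on (0, π), using: for integers n ≥ 1, ∫_0^π sin²(nx) dx = ∫_0^π cos²(nx) dx = π/2; for n ≠ n', ∫_0^π sin(nx)sin(n'x) dx = ∫_0^π cos(nx)cos(n'x) dx = 0; and by product-to-sum, ∫_0^π sin(nx)cos(n'x) dx = ½∫_0^π [sin((n+n')x) + sin((n−n')x)] dx, which is 0 when n+n' is even and 2n/(n²−n'²) when n+n' is odd (it need not vanish on (0, π)).
  u² squared terms: (-4)²·∫cos(4x)² dx = 16·π/2 = 8*π;  (1)²·∫sin(5x)² dx = 1·π/2 = π/2.
  u² cross terms: 2·(-4)·(1)·∫cos(4x)·sin(5x) dx = -8·(10/9) = -80/9.
  So ∫_0^π u² dx = 8*π + π/2 − 80/9 = -80/9 + 17*π/2.
  (u')² squared terms: (5)²·∫cos(5x)² dx = 25·π/2 = 25*π/2;  (16)²·∫sin(4x)² dx = 256·π/2 = 128*π.
  (u')² cross terms: 2·(5)·(16)·∫cos(5x)·sin(4x) dx = 160·(-8/9) = -1280/9.
  So ∫_0^π (u')² dx = 25*π/2 + 128*π − 1280/9 = -1280/9 + 281*π/2.
||u||_{H^1}^2 = (-80/9 + 17*π/2) + (-1280/9 + 281*π/2) = -1360/9 + 149*π.


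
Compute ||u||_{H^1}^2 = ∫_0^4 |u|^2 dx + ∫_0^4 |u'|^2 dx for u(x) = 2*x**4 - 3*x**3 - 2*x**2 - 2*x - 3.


||u||_{H^1}^2 = 26781212/315

The H^1 norm (squared) on an interval (0, L) is
  ||u||_{H^1}^2 = ∫_0^L u(x)^2 dx + ∫_0^L u'(x)^2 dx.
Compute u'(x) = 8*x**3 - 9*x**2 - 4*x - 2.
Then u(x)^2 = 4*x**8 - 12*x**7 + x**6 + 4*x**5 + 4*x**4 + 26*x**3 + 16*x**2 + 12*x + 9 and u'(x)^2 = 64*x**6 - 144*x**5 + 17*x**4 + 40*x**3 + 52*x**2 + 16*x + 4.
Integrate each monomial from 0 to 4 using ∫_0^4 c·x^n dx = c·4^(n+1)/(n+1):
  ∫_0^4 u(x)^2 dx = ∫_0^4 (4*x^8 - 12*x^7 + x^6 + 4*x^5 + 4*x^4 + 26*x^3 + 16*x^2 + 12*x + 9) dx. Term by term:
    ∫_0^4 4*x^8 dx = 1048576/9;  ∫_0^4 -12*x^7 dx = -98304;  ∫_0^4 x^6 dx = 16384/7;
    ∫_0^4 4*x^5 dx = 8192/3;  ∫_0^4 4*x^4 dx = 4096/5;  ∫_0^4 26*x^3 dx = 1664;
    ∫_0^4 16*x^2 dx = 1024/3;  ∫_0^4 12*x dx = 96;  ∫_0^4 9 dx = 36.
  Sum: 1048576/9 − 98304 + 16384/7 + 8192/3 + 4096/5 + 1664 + 1024/3 + 96 + 36 = 8263148/315.
  ∫_0^4 u'(x)^2 dx = ∫_0^4 (64*x^6 - 144*x^5 + 17*x^4 + 40*x^3 + 52*x^2 + 16*x + 4) dx. Term by term:
    ∫_0^4 64*x^6 dx = 1048576/7;  ∫_0^4 -144*x^5 dx = -98304;  ∫_0^4 17*x^4 dx = 17408/5;
    ∫_0^4 40*x^3 dx = 2560;  ∫_0^4 52*x^2 dx = 3328/3;  ∫_0^4 16*x dx = 128;
    ∫_0^4 4 dx = 16.
  Sum: 1048576/7 − 98304 + 17408/5 + 2560 + 3328/3 + 128 + 16 = 6172688/105.
Adding: ||u||_{H^1}^2 = 8263148/315 + 6172688/105 = 26781212/315.


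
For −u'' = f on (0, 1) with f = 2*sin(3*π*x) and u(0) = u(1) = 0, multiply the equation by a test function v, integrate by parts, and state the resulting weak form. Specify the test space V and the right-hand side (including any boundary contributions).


V = H^1_0(0, 1) (so v(0) = v(1) = 0); weak form: ∫_0^1 u'v' dx = ∫_0^1 (2*sin(3*π*x)) v dx for all v ∈ V.

Multiply both sides by a test function v and integrate from 0 to 1:
  ∫_0^1 −u''(x) v(x) dx = ∫_0^1 f(x) v(x) dx.
Integrate the LHS by parts once:
  ∫_0^1 −u'' v dx = −[u'(x) v(x)]_0^1 + ∫_0^1 u'(x) v'(x) dx.
Thus ∫_0^1 u'(x) v'(x) dx = ∫_0^1 f(x) v(x) dx + [u'(x) v(x)]_0^1.
Choose V so that boundary terms are either known or forced to vanish.
u is Dirichlet: u(0) = u(1) = 0. Let V = H^1_0(0, 1); then v(0) = v(1) = 0, and [u' v]_0^1 = 0.
Weak formulation: find u (satisfying any essential BC) such that ∫_0^1 u'(x) v'(x) dx = ∫_0^1 f v dx for all v ∈ V.
Substituting f(x) = 2*sin(3*π*x), the right-hand side is ∫_0^1 (2*sin(3*π*x)) v dx.


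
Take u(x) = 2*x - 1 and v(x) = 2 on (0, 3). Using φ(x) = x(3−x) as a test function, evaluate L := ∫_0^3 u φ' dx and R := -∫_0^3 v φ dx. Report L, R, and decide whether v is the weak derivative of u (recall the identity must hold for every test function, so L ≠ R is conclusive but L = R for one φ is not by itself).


LHS = -9, RHS = -9. Yes, v = u' weakly.

u(x) = 2*x - 1, classical derivative u'(x) = 2.
φ(x) = x(3−x), so φ'(x) = 3 - 2*x.
Note φ(0) = φ(3) = 0, so the boundary term u·φ vanishes.
LHS = ∫_0^3 u(x) φ'(x) dx = ∫_0^3 (-4*x^2 + 8*x - 3) dx. Term by term:
  ∫_0^3 -4*x^2 dx = -36;  ∫_0^3 8*x dx = 36;  ∫_0^3 -3 dx = -9.
Sum: -36 + 36 − 9 = -9.
So LHS = -9.
∫_0^3 v(x) φ(x) dx = ∫_0^3 (-2*x^2 + 6*x) dx. Term by term:
  ∫_0^3 -2*x^2 dx = -18;  ∫_0^3 6*x dx = 27.
Sum: -18 + 27 = 9.
So RHS = -∫_0^3 v(x) φ(x) dx = -9.
LHS = RHS, so the identity holds for this test φ.
Moreover u is smooth here and v(x) = u'(x) = 2 pointwise, so the identity holds for every test function. Hence v is the weak derivative of u.


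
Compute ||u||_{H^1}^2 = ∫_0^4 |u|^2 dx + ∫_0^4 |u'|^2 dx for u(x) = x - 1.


||u||_{H^1}^2 = 40/3

The H^1 norm (squared) on an interval (0, L) is
  ||u||_{H^1}^2 = ∫_0^L u(x)^2 dx + ∫_0^L u'(x)^2 dx.
Compute u'(x) = 1.
Then u(x)^2 = x**2 - 2*x + 1 and u'(x)^2 = 1.
Integrate each monomial from 0 to 4 using ∫_0^4 c·x^n dx = c·4^(n+1)/(n+1):
  ∫_0^4 u(x)^2 dx = ∫_0^4 (x^2 - 2*x + 1) dx. Term by term:
    ∫_0^4 x^2 dx = 64/3;  ∫_0^4 -2*x dx = -16;  ∫_0^4 1 dx = 4.
  Sum: 64/3 − 16 + 4 = 28/3.
  ∫_0^4 u'(x)^2 dx = ∫_0^4 (1) dx. Term by term:
    ∫_0^4 1 dx = 4.
Adding: ||u||_{H^1}^2 = 28/3 + 4 = 40/3.


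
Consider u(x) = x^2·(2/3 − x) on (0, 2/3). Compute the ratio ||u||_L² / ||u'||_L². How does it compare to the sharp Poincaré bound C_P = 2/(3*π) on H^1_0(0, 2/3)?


||u||_L² / ||u'||_L² = sqrt(14)/21 < C_P = 2/(3*π).

u(x) = x^2·(2/3 − x), so u'(x) = x*(4 - 9*x)/3.
u(x) = x^2·(2/3 − x) vanishes at x = 0 and x = 2/3, so u ∈ H^1_0(0, 2/3). Differentiate via the product rule and integrate the resulting polynomials term by term.
  ∫_0^2/3 u² dx = ∫_0^2/3 (x^6 - 4*x^5/3 + 4*x^4/9) dx. Term by term:
    ∫_0^2/3 x^6 dx = 128/15309;  ∫_0^2/3 -4*x^5/3 dx = -128/6561;  ∫_0^2/3 4*x^4/9 dx = 128/10935.
  Sum: 128/15309 − 128/6561 + 128/10935 = 128/229635.
  ∫_0^2/3 (u')² dx = ∫_0^2/3 (9*x^4 - 8*x^3 + 16*x^2/9) dx. Term by term:
    ∫_0^2/3 9*x^4 dx = 32/135;  ∫_0^2/3 -8*x^3 dx = -32/81;  ∫_0^2/3 16*x^2/9 dx = 128/729.
  Sum: 32/135 − 32/81 + 128/729 = 64/3645.
∫_0^2/3 u² dx = 128/229635, so ||u||_L² = 8*sqrt(70)/2835.
∫_0^2/3 (u')² dx = 64/3645, so ||u'||_L² = 8*sqrt(5)/135.
Ratio ||u||_L² / ||u'||_L² = sqrt(14)/21.
Sharp Poincaré constant on H^1_0(0, 2/3) is C_P = L/π = 2/(3*π), achieved by sin(3*π/2·x).
A polynomial bump cannot attain the sharp Poincaré constant (only the first sine eigenfunction does), so the ratio is strictly less than C_P, consistent with ||u||_L² ≤ C_P ||u'||_L².


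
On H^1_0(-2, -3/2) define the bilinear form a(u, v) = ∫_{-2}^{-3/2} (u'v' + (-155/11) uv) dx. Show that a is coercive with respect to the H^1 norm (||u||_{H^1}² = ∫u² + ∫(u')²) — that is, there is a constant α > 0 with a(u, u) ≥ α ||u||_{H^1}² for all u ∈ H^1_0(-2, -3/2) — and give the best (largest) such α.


α = (-155 + 44*π^2)/(11*(1 + 4*π^2))

Coercivity of a(·,·) on H^1_0(-2, -3/2) means a(u, u) ≥ α ||u||_{H^1}² for every u ∈ H^1_0.
The interval has length L = 1/2, and Poincaré/coercivity depend only on L. Here a(u, u) = ∫(u')² + (-155/11)·∫u².
Here c = -155/11 < 0 with |c| < (π/L)² = 4*π^2, so coercivity still holds. The condition a(u,u) ≥ α||u||_{H^1}² reads (1−α)∫(u')² ≥ (α−c)∫u². Any admissible α is ≤ 1 (rapidly oscillating u have ∫u²/∫(u')² → 0), and α = 1 would force 0 ≥ (1−c)∫u², impossible since c < 1; so 1−α > 0. By the sharp Poincaré inequality on H^1_0 of an interval of length L, ∫(u')² ≥ (π/L)²∫u² with equality for the first sine mode sin(π(x−x₀)/L) (x₀ the left endpoint), so the inequality holds for all u iff (1−α)(π/L)² ≥ α − c, i.e. α ≤ ((π/L)² + c)/((π/L)² + 1) = (1 + c(L/π)²)/(1 + (L/π)²). (Direct route, valid since c ≤ 0: Poincaré gives c∫u² ≥ c(L/π)²∫(u')², so a(u,u) ≥ (1 + c(L/π)²)∫(u')², while ||u||_{H^1}² ≤ (1 + (L/π)²)∫(u')²; dividing yields the same α.) With (π/L)² = 4*π^2 and c = -155/11, the largest admissible constant is α = ((π/L)² + c)/((π/L)² + 1).
Simplifying, α = (-155 + 44*π^2)/(11*(1 + 4*π^2)).


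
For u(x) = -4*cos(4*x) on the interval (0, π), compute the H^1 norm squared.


||u||_{H^1(0,π)}^2 = 136*π

u'(x) = 16*sin(4*x).
Expand u² and (u')² and integrate term by term on (0, π), using: for integers n ≥ 1, ∫_0^π sin²(nx) dx = ∫_0^π cos²(nx) dx = π/2; for n ≠ n', ∫_0^π sin(nx)sin(n'x) dx = ∫_0^π cos(nx)cos(n'x) dx = 0; and by product-to-sum, ∫_0^π sin(nx)cos(n'x) dx = ½∫_0^π [sin((n+n')x) + sin((n−n')x)] dx, which is 0 when n+n' is even and 2n/(n²−n'²) when n+n' is odd (it need not vanish on (0, π)).
  u² squared terms: (-4)²·∫cos(4x)² dx = 16·π/2 = 8*π.
  So ∫_0^π u² dx = 8*π.
  (u')² squared terms: (16)²·∫sin(4x)² dx = 256·π/2 = 128*π.
  So ∫_0^π (u')² dx = 128*π.
||u||_{H^1}^2 = (8*π) + (128*π) = 136*π.


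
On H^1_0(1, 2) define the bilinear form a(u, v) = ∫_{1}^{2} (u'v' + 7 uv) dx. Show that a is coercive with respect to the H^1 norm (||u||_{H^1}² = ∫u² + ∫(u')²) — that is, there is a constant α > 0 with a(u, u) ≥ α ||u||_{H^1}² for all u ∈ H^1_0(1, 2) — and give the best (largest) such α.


α = 1

Coercivity of a(·,·) on H^1_0(1, 2) means a(u, u) ≥ α ||u||_{H^1}² for every u ∈ H^1_0.
The interval has length L = 1, and Poincaré/coercivity depend only on L. Here a(u, u) = ∫(u')² + (7)·∫u².
Here c = 7 ≥ 1, so a(u,u) = ∫(u')² + c∫u² ≥ ∫(u')² + ∫u² = ||u||_{H^1}², i.e. α = 1 works. No larger α is possible: a(u,u) ≥ α||u||_{H^1}² means (1−α)∫(u')² ≥ (α−c)∫u², and for the modes u_n = sin(nπ(x−x₀)/L) (x₀ the left endpoint) one has ∫u_n²/∫(u_n')² = (L/(nπ))² → 0, so a(u_n,u_n)/||u_n||_{H^1}² → 1. Hence the optimal constant is α = 1.
Therefore α = 1.


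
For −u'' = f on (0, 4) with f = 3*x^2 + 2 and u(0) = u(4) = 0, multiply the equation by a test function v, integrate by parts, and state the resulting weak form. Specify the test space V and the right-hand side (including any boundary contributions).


V = H^1_0(0, 4) (so v(0) = v(4) = 0); weak form: ∫_0^4 u'v' dx = ∫_0^4 (3*x^2 + 2) v dx for all v ∈ V.

Multiply both sides by a test function v and integrate from 0 to 4:
  ∫_0^4 −u''(x) v(x) dx = ∫_0^4 f(x) v(x) dx.
Integrate the LHS by parts once:
  ∫_0^4 −u'' v dx = −[u'(x) v(x)]_0^4 + ∫_0^4 u'(x) v'(x) dx.
Thus ∫_0^4 u'(x) v'(x) dx = ∫_0^4 f(x) v(x) dx + [u'(x) v(x)]_0^4.
Choose V so that boundary terms are either known or forced to vanish.
u is Dirichlet: u(0) = u(4) = 0. Let V = H^1_0(0, 4); then v(0) = v(4) = 0, and [u' v]_0^4 = 0.
Weak formulation: find u (satisfying any essential BC) such that ∫_0^4 u'(x) v'(x) dx = ∫_0^4 f v dx for all v ∈ V.
Substituting f(x) = 3*x^2 + 2, the right-hand side is ∫_0^4 (3*x^2 + 2) v dx.


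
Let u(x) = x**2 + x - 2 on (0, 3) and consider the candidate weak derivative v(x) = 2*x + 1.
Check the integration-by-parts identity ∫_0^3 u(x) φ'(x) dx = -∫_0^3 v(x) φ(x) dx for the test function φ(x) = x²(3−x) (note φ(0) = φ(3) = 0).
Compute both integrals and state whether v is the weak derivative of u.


LHS = -621/20, RHS = -621/20. Yes, v = u' weakly.

u(x) = x**2 + x - 2, classical derivative u'(x) = 2*x + 1.
φ(x) = x²(3−x), so φ'(x) = 3*x*(2 - x).
Note φ(0) = φ(3) = 0, so the boundary term u·φ vanishes.
LHS = ∫_0^3 u(x) φ'(x) dx = ∫_0^3 (-3*x^4 + 3*x^3 + 12*x^2 - 12*x) dx. Term by term:
  ∫_0^3 -3*x^4 dx = -729/5;  ∫_0^3 3*x^3 dx = 243/4;  ∫_0^3 12*x^2 dx = 108;
  ∫_0^3 -12*x dx = -54.
Sum: -729/5 + 243/4 + 108 − 54 = -621/20.
So LHS = -621/20.
∫_0^3 v(x) φ(x) dx = ∫_0^3 (-2*x^4 + 5*x^3 + 3*x^2) dx. Term by term:
  ∫_0^3 -2*x^4 dx = -486/5;  ∫_0^3 5*x^3 dx = 405/4;  ∫_0^3 3*x^2 dx = 27.
Sum: -486/5 + 405/4 + 27 = 621/20.
So RHS = -∫_0^3 v(x) φ(x) dx = -621/20.
LHS = RHS, so the identity holds for this test φ.
Moreover u is smooth here and v(x) = u'(x) = 2*x + 1 pointwise, so the identity holds for every test function. Hence v is the weak derivative of u.


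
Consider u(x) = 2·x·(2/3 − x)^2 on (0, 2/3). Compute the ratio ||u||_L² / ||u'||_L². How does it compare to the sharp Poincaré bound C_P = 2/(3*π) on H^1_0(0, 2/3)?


||u||_L² / ||u'||_L² = sqrt(14)/21 < C_P = 2/(3*π).

u(x) = 2·x·(2/3 − x)^2, so u'(x) = 6*x^2 - 16*x/3 + 8/9.
u(x) = 2·x·(2/3 − x)^2 vanishes at x = 0 and x = 2/3, so u ∈ H^1_0(0, 2/3). Differentiate via the product rule and integrate the resulting polynomials term by term.
  ∫_0^2/3 u² dx = ∫_0^2/3 (4*x^6 - 32*x^5/3 + 32*x^4/3 - 128*x^3/27 + 64*x^2/81) dx. Term by term:
    ∫_0^2/3 4*x^6 dx = 512/15309;  ∫_0^2/3 -32*x^5/3 dx = -1024/6561;  ∫_0^2/3 32*x^4/3 dx = 1024/3645;
    ∫_0^2/3 -128*x^3/27 dx = -512/2187;  ∫_0^2/3 64*x^2/81 dx = 512/6561.
  Sum: 512/15309 − 1024/6561 + 1024/3645 − 512/2187 + 512/6561 = 512/229635.
  ∫_0^2/3 (u')² dx = ∫_0^2/3 (36*x^4 - 64*x^3 + 352*x^2/9 - 256*x/27 + 64/81) dx. Term by term:
    ∫_0^2/3 36*x^4 dx = 128/135;  ∫_0^2/3 -64*x^3 dx = -256/81;  ∫_0^2/3 352*x^2/9 dx = 2816/729;
    ∫_0^2/3 -256*x/27 dx = -512/243;  ∫_0^2/3 64/81 dx = 128/243.
  Sum: 128/135 − 256/81 + 2816/729 − 512/243 + 128/243 = 256/3645.
∫_0^2/3 u² dx = 512/229635, so ||u||_L² = 16*sqrt(70)/2835.
∫_0^2/3 (u')² dx = 256/3645, so ||u'||_L² = 16*sqrt(5)/135.
Ratio ||u||_L² / ||u'||_L² = sqrt(14)/21.
Sharp Poincaré constant on H^1_0(0, 2/3) is C_P = L/π = 2/(3*π), achieved by sin(3*π/2·x).
A polynomial bump cannot attain the sharp Poincaré constant (only the first sine eigenfunction does), so the ratio is strictly less than C_P, consistent with ||u||_L² ≤ C_P ||u'||_L².


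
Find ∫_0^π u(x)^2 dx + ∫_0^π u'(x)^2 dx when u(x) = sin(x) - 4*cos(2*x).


||u||_{H^1(0,π)}^2 = 80/3 + 41*π

u'(x) = 8*sin(2*x) + cos(x).
Expand u² and (u')² and integrate term by term on (0, π), using: for integers n ≥ 1, ∫_0^π sin²(nx) dx = ∫_0^π cos²(nx) dx = π/2; for n ≠ n', ∫_0^π sin(nx)sin(n'x) dx = ∫_0^π cos(nx)cos(n'x) dx = 0; and by product-to-sum, ∫_0^π sin(nx)cos(n'x) dx = ½∫_0^π [sin((n+n')x) + sin((n−n')x)] dx, which is 0 when n+n' is even and 2n/(n²−n'²) when n+n' is odd (it need not vanish on (0, π)).
  u² squared terms: (-4)²·∫cos(2x)² dx = 16·π/2 = 8*π;  (1)²·∫sin(x)² dx = 1·π/2 = π/2.
  u² cross terms: 2·(-4)·(1)·∫cos(2x)·sin(x) dx = -8·(-2/3) = 16/3.
  So ∫_0^π u² dx = 8*π + π/2 + 16/3 = 16/3 + 17*π/2.
  (u')² squared terms: (8)²·∫sin(2x)² dx = 64·π/2 = 32*π;  (1)²·∫cos(x)² dx = 1·π/2 = π/2.
  (u')² cross terms: 2·(8)·(1)·∫sin(2x)·cos(x) dx = 16·(4/3) = 64/3.
  So ∫_0^π (u')² dx = 32*π + π/2 + 64/3 = 64/3 + 65*π/2.
||u||_{H^1}^2 = (16/3 + 17*π/2) + (64/3 + 65*π/2) = 80/3 + 41*π.


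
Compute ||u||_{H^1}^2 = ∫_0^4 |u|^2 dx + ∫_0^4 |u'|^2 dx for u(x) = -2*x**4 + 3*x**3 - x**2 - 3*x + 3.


||u||_{H^1}^2 = 5523704/45

The H^1 norm (squared) on an interval (0, L) is
  ||u||_{H^1}^2 = ∫_0^L u(x)^2 dx + ∫_0^L u'(x)^2 dx.
Compute u'(x) = -8*x**3 + 9*x**2 - 2*x - 3.
Then u(x)^2 = 4*x**8 - 12*x**7 + 13*x**6 + 6*x**5 - 29*x**4 + 24*x**3 + 3*x**2 - 18*x + 9 and u'(x)^2 = 64*x**6 - 144*x**5 + 113*x**4 + 12*x**3 - 50*x**2 + 12*x + 9.
Integrate each monomial from 0 to 4 using ∫_0^4 c·x^n dx = c·4^(n+1)/(n+1):
  ∫_0^4 u(x)^2 dx = ∫_0^4 (4*x^8 - 12*x^7 + 13*x^6 + 6*x^5 - 29*x^4 + 24*x^3 + 3*x^2 - 18*x + 9) dx. Term by term:
    ∫_0^4 4*x^8 dx = 1048576/9;  ∫_0^4 -12*x^7 dx = -98304;  ∫_0^4 13*x^6 dx = 212992/7;
    ∫_0^4 6*x^5 dx = 4096;  ∫_0^4 -29*x^4 dx = -29696/5;  ∫_0^4 24*x^3 dx = 1536;
    ∫_0^4 3*x^2 dx = 64;  ∫_0^4 -18*x dx = -144;  ∫_0^4 9 dx = 36.
  Sum: 1048576/9 − 98304 + 212992/7 + 4096 − 29696/5 + 1536 + 64 − 144 + 36 = 15208412/315.
  ∫_0^4 u'(x)^2 dx = ∫_0^4 (64*x^6 - 144*x^5 + 113*x^4 + 12*x^3 - 50*x^2 + 12*x + 9) dx. Term by term:
    ∫_0^4 64*x^6 dx = 1048576/7;  ∫_0^4 -144*x^5 dx = -98304;  ∫_0^4 113*x^4 dx = 115712/5;
    ∫_0^4 12*x^3 dx = 768;  ∫_0^4 -50*x^2 dx = -3200/3;  ∫_0^4 12*x dx = 96;
    ∫_0^4 9 dx = 36.
  Sum: 1048576/7 − 98304 + 115712/5 + 768 − 3200/3 + 96 + 36 = 7819172/105.
Adding: ||u||_{H^1}^2 = 15208412/315 + 7819172/105 = 5523704/45.


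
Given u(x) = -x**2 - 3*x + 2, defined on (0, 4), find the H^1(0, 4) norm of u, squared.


||u||_{H^1}^2 = 4164/5

The H^1 norm (squared) on an interval (0, L) is
  ||u||_{H^1}^2 = ∫_0^L u(x)^2 dx + ∫_0^L u'(x)^2 dx.
Compute u'(x) = -2*x - 3.
Then u(x)^2 = x**4 + 6*x**3 + 5*x**2 - 12*x + 4 and u'(x)^2 = 4*x**2 + 12*x + 9.
Integrate each monomial from 0 to 4 using ∫_0^4 c·x^n dx = c·4^(n+1)/(n+1):
  ∫_0^4 u(x)^2 dx = ∫_0^4 (x^4 + 6*x^3 + 5*x^2 - 12*x + 4) dx. Term by term:
    ∫_0^4 x^4 dx = 1024/5;  ∫_0^4 6*x^3 dx = 384;  ∫_0^4 5*x^2 dx = 320/3;
    ∫_0^4 -12*x dx = -96;  ∫_0^4 4 dx = 16.
  Sum: 1024/5 + 384 + 320/3 − 96 + 16 = 9232/15.
  ∫_0^4 u'(x)^2 dx = ∫_0^4 (4*x^2 + 12*x + 9) dx. Term by term:
    ∫_0^4 4*x^2 dx = 256/3;  ∫_0^4 12*x dx = 96;  ∫_0^4 9 dx = 36.
  Sum: 256/3 + 96 + 36 = 652/3.
Adding: ||u||_{H^1}^2 = 9232/15 + 652/3 = 4164/5.


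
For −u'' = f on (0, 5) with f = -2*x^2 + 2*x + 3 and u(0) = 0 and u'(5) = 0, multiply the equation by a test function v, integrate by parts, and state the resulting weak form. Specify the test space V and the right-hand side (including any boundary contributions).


V = {v ∈ H^1(0, 5) : v(0) = 0} (test functions vanish at x = 0 where u is specified); weak form: ∫_0^5 u'v' dx = ∫_0^5 (-2*x^2 + 2*x + 3) v dx for all v ∈ V.

Multiply both sides by a test function v and integrate from 0 to 5:
  ∫_0^5 −u''(x) v(x) dx = ∫_0^5 f(x) v(x) dx.
Integrate the LHS by parts once:
  ∫_0^5 −u'' v dx = −[u'(x) v(x)]_0^5 + ∫_0^5 u'(x) v'(x) dx.
Thus ∫_0^5 u'(x) v'(x) dx = ∫_0^5 f(x) v(x) dx + [u'(x) v(x)]_0^5.
Choose V so that boundary terms are either known or forced to vanish.
Mixed BC: u(0) = 0 (Dirichlet) and u'(5) = 0 (Neumann). Define V = {v ∈ H^1(0, 5) : v(0) = 0}. Then [u' v]_0^5 = u'(5)·v(5) − u'(0)·0 = 0.
Weak formulation: find u (satisfying any essential BC) such that ∫_0^5 u'(x) v'(x) dx = ∫_0^5 f v dx for all v ∈ V (Dirichlet at 0 absorbed into V; the Neumann datum at x = 5 is zero, so no boundary term remains).
Substituting f(x) = -2*x^2 + 2*x + 3, the right-hand side is ∫_0^5 (-2*x^2 + 2*x + 3) v dx.


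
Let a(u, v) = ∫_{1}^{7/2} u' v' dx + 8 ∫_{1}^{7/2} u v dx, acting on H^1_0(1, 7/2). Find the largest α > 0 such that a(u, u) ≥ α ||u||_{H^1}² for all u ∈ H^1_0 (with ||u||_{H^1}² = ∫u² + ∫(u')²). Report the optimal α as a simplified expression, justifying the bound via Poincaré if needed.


α = 1

Coercivity of a(·,·) on H^1_0(1, 7/2) means a(u, u) ≥ α ||u||_{H^1}² for every u ∈ H^1_0.
The interval has length L = 5/2, and Poincaré/coercivity depend only on L. Here a(u, u) = ∫(u')² + (8)·∫u².
Here c = 8 ≥ 1, so a(u,u) = ∫(u')² + c∫u² ≥ ∫(u')² + ∫u² = ||u||_{H^1}², i.e. α = 1 works. No larger α is possible: a(u,u) ≥ α||u||_{H^1}² means (1−α)∫(u')² ≥ (α−c)∫u², and for the modes u_n = sin(nπ(x−x₀)/L) (x₀ the left endpoint) one has ∫u_n²/∫(u_n')² = (L/(nπ))² → 0, so a(u_n,u_n)/||u_n||_{H^1}² → 1. Hence the optimal constant is α = 1.
Therefore α = 1.


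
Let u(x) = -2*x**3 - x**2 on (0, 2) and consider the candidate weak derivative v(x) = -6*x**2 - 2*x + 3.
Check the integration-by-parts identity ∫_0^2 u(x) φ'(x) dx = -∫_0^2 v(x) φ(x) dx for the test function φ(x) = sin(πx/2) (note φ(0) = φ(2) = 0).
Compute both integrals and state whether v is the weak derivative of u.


LHS = -192/π^3 + 56/π, RHS = -192/π^3 + 44/π. No, v is not the weak derivative of u.

u(x) = -2*x**3 - x**2, classical derivative u'(x) = -6*x**2 - 2*x.
φ(x) = sin(πx/2), so φ'(x) = π*cos(π*x/2)/2.
Note φ(0) = φ(2) = 0, so the boundary term u·φ vanishes.
LHS = ∫_0^2 u(x) φ'(x) dx = ∫_0^2 (-π*x^3*cos(π*x/2) - π*x^2*cos(π*x/2)/2) dx. Term by term:
  ∫_0^2 -π*x^3*cos(π*x/2) dx = -192/π^3 + 48/π;  ∫_0^2 -π*x^2*cos(π*x/2)/2 dx = 8/π.
Sum: -192/π^3 + 48/π + 8/π = -192/π^3 + 56/π.
So LHS = -192/π^3 + 56/π.
∫_0^2 v(x) φ(x) dx = ∫_0^2 (-6*x^2*sin(π*x/2) - 2*x*sin(π*x/2) + 3*sin(π*x/2)) dx. Term by term:
  ∫_0^2 3*sin(π*x/2) dx = 12/π;  ∫_0^2 -6*x^2*sin(π*x/2) dx = -48/π + 192/π^3;  ∫_0^2 -2*x*sin(π*x/2) dx = -8/π.
Sum: 12/π + -48/π + 192/π^3 − 8/π = -44/π + 192/π^3.
So RHS = -∫_0^2 v(x) φ(x) dx = -192/π^3 + 44/π.
LHS − RHS = 12/π ≠ 0, so the identity fails.
(For a valid weak derivative the identity must hold for EVERY test function, in particular this one. The failure shows v is NOT the weak derivative of u.)
Correct weak derivative would be u'(x) = -6*x**2 - 2*x.
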